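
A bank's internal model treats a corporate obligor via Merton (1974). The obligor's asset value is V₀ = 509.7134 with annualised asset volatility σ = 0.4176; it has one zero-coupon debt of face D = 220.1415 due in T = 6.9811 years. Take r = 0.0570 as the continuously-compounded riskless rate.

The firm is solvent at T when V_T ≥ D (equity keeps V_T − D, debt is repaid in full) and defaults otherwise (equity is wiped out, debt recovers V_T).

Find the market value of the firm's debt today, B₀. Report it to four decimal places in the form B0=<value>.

B0=129.8476

d₁ = [ln(V₀/D) + (r + σ²/2)T] / (σ√T)
   = [ln(509.7134/220.1415) + (0.0570 + 0.5·0.4176²)·6.9811] / (0.4176·√6.9811)
   = [0.839578 + 1.006639] / 1.103373 = 1.673248
d₂ = d₁ − σ√T = 1.673248 − 1.103373 = 0.569875
N(d₁) = 0.952861,  N(d₂) = 0.715619,  e^(−rT) = 0.671714
E₀ = V₀·N(d₁) − D·e^(−rT)·N(d₂)
   = 509.7134·0.952861 − 220.1415·0.671714·0.715619 = 379.865845
B₀ = V₀ − E₀ = 509.7134 − 379.865845 = 129.847555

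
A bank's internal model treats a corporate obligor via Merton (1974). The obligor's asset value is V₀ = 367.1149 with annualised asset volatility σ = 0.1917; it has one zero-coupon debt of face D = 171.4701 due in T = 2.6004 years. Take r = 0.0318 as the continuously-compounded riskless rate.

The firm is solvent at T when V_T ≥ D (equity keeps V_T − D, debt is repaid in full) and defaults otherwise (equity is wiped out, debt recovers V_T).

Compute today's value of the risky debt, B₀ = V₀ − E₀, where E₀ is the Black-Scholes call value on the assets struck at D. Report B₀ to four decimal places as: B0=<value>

B0=157.7905

d₁ = [ln(V₀/D) + (r + σ²/2)T] / (σ√T)
   = [ln(367.1149/171.4701) + (0.0318 + 0.5·0.1917²)·2.6004] / (0.1917·√2.6004)
   = [0.761266 + 0.130474] / 0.309131 = 2.884668
d₂ = d₁ − σ√T = 2.884668 − 0.309131 = 2.575537
N(d₁) = 0.998041,  N(d₂) = 0.994996,  e^(−rT) = 0.920634
E₀ = V₀·N(d₁) − D·e^(−rT)·N(d₂)
   = 367.1149·0.998041 − 171.4701·0.920634·0.994996 = 209.324443
B₀ = V₀ − E₀ = 367.1149 − 209.324443 = 157.790457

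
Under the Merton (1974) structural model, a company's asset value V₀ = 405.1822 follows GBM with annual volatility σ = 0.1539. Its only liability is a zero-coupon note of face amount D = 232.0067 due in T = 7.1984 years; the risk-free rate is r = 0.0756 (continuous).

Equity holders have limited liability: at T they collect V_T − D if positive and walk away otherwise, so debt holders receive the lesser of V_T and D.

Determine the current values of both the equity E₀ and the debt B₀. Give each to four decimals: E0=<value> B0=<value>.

d₁ = [ln(V₀/D) + (r + σ²/2)T] / (σ√T)
   = [ln(405.1822/232.0067) + (0.0756 + 0.5·0.1539²)·7.1984] / (0.1539·√7.1984)
   = [0.557571 + 0.629447] / 0.412911 = 2.874753
d₂ = d₁ − σ√T = 2.874753 − 0.412911 = 2.461842
N(d₁) = 0.997978,  N(d₂) = 0.993089,  e^(−rT) = 0.580306
E₀ = V₀·N(d₁) − D·e^(−rT)·N(d₂)
   = 405.1822·0.997978 − 232.0067·0.580306·0.993089 = 270.658563
B₀ = V₀ − E₀ = 405.1822 − 270.658563 = 134.523637

E0=270.6586 B0=134.5236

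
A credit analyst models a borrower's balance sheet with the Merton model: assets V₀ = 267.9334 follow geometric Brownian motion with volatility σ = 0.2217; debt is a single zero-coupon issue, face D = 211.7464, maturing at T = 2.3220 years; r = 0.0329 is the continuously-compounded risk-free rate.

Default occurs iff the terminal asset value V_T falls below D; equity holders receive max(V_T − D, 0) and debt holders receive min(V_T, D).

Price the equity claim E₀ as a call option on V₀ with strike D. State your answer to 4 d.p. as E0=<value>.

d₁ = [ln(V₀/D) + (r + σ²/2)T] / (σ√T)
   = [ln(267.9334/211.7464) + (0.0329 + 0.5·0.2217²)·2.3220] / (0.2217·√2.3220)
   = [0.235349 + 0.133458] / 0.337829 = 1.091698
d₂ = d₁ − σ√T = 1.091698 − 0.337829 = 0.753869
N(d₁) = 0.862517,  N(d₂) = 0.774536,  e^(−rT) = 0.926451
E₀ = V₀·N(d₁) − D·e^(−rT)·N(d₂)
   = 267.9334·0.862517 − 211.7464·0.926451·0.774536 = 79.154274

E0=79.1543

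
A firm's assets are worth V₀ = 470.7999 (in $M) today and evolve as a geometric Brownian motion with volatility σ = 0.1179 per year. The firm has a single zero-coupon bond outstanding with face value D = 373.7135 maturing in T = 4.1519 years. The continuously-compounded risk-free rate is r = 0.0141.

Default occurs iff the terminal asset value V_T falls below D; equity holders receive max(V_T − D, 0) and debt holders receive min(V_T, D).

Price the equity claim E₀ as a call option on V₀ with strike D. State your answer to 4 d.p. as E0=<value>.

d₁ = [ln(V₀/D) + (r + σ²/2)T] / (σ√T)
   = [ln(470.7999/373.7135) + (0.0141 + 0.5·0.1179²)·4.1519] / (0.1179·√4.1519)
   = [0.230944 + 0.087398] / 0.240236 = 1.325125
d₂ = d₁ − σ√T = 1.325125 − 0.240236 = 1.084889
N(d₁) = 0.907435,  N(d₂) = 0.861015,  e^(−rT) = 0.943139
E₀ = V₀·N(d₁) − D·e^(−rT)·N(d₂)
   = 470.7999·0.907435 − 373.7135·0.943139·0.861015 = 123.743945

E0=123.7439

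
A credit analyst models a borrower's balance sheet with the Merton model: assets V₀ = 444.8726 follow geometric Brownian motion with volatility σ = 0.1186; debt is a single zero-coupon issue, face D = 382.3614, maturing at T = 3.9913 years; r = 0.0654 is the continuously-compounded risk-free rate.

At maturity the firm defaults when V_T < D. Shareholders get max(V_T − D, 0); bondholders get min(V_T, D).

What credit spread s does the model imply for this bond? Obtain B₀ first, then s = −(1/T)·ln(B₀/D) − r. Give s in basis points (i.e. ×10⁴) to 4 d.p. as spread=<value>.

d₁ = [ln(V₀/D) + (r + σ²/2)T] / (σ√T)
   = [ln(444.8726/382.3614) + (0.0654 + 0.5·0.1186²)·3.9913] / (0.1186·√3.9913)
   = [0.151422 + 0.289102] / 0.236942 = 1.859205
d₂ = d₁ − σ√T = 1.859205 − 0.236942 = 1.622263
N(d₁) = 0.968501,  N(d₂) = 0.947626,  e^(−rT) = 0.770257
E₀ = V₀·N(d₁) − D·e^(−rT)·N(d₂)
   = 444.8726·0.968501 − 382.3614·0.770257·0.947626 = 151.767851
B₀ = V₀ − E₀ = 444.8726 − 151.767851 = 293.104749
spread = −(1/T)·ln(B₀/D) − r = −(1/3.9913)·ln(293.104749/382.3614) − 0.0654 = 0.00120391
in basis points: 0.00120391 × 10⁴ = 12.0391 bp

spread=12.0391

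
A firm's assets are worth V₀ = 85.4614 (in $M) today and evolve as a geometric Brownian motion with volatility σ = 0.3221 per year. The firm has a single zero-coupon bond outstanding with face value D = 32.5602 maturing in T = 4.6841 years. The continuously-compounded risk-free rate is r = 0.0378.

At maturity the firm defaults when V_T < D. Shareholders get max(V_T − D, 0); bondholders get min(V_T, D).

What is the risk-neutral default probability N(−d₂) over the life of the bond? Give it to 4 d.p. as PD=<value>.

d₁ = [ln(V₀/D) + (r + σ²/2)T] / (σ√T)
   = [ln(85.4614/32.5602) + (0.0378 + 0.5·0.3221²)·4.6841] / (0.3221·√4.6841)
   = [0.964974 + 0.420043] / 0.697114 = 1.986787
d₂ = d₁ − σ√T = 1.986787 − 0.697114 = 1.289673
risk-neutral PD = N(−d₂) = N(-1.289673) = 0.098582

PD=0.0986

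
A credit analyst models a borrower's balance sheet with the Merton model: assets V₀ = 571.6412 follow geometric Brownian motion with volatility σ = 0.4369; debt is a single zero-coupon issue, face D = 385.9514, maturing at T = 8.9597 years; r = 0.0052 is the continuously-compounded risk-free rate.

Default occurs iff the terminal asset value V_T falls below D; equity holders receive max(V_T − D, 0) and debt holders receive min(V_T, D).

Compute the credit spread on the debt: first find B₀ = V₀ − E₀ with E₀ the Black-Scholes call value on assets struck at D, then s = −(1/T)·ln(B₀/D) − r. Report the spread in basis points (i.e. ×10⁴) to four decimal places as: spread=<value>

spread=524.0373

d₁ = [ln(V₀/D) + (r + σ²/2)T] / (σ√T)
   = [ln(571.6412/385.9514) + (0.0052 + 0.5·0.4369²)·8.9597] / (0.4369·√8.9597)
   = [0.392800 + 0.901711] / 1.307762 = 0.989868
d₂ = d₁ − σ√T = 0.989868 − 1.307762 = -0.317895
N(d₁) = 0.838881,  N(d₂) = 0.375282,  e^(−rT) = 0.954478
E₀ = V₀·N(d₁) − D·e^(−rT)·N(d₂)
   = 571.6412·0.838881 − 385.9514·0.954478·0.375282 = 341.291325
B₀ = V₀ − E₀ = 571.6412 − 341.291325 = 230.349875
spread = −(1/T)·ln(B₀/D) − r = −(1/8.9597)·ln(230.349875/385.9514) − 0.0052 = 0.05240373
in basis points: 0.05240373 × 10⁴ = 524.0373 bp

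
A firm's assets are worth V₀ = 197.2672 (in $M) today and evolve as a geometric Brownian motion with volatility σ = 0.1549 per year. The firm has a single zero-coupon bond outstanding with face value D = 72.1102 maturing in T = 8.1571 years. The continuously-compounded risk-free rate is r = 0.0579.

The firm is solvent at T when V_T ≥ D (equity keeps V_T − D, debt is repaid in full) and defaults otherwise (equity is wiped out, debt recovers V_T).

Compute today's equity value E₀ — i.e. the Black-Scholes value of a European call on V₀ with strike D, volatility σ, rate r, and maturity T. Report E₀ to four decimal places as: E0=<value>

E0=152.3059

d₁ = [ln(V₀/D) + (r + σ²/2)T] / (σ√T)
   = [ln(197.2672/72.1102) + (0.0579 + 0.5·0.1549²)·8.1571] / (0.1549·√8.1571)
   = [1.006364 + 0.570157] / 0.442404 = 3.563529
d₂ = d₁ − σ√T = 3.563529 − 0.442404 = 3.121125
N(d₁) = 0.999817,  N(d₂) = 0.999099,  e^(−rT) = 0.623569
E₀ = V₀·N(d₁) − D·e^(−rT)·N(d₂)
   = 197.2672·0.999817 − 72.1102·0.623569·0.999099 = 152.305940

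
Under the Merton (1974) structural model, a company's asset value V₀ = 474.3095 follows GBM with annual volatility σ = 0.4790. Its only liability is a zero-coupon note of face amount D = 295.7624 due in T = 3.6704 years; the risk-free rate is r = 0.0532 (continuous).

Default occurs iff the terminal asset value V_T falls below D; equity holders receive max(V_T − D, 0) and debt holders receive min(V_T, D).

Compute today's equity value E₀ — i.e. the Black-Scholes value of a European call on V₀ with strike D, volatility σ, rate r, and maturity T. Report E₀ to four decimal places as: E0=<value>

E0=271.0467

d₁ = [ln(V₀/D) + (r + σ²/2)T] / (σ√T)
   = [ln(474.3095/295.7624) + (0.0532 + 0.5·0.4790²)·3.6704] / (0.4790·√3.6704)
   = [0.472304 + 0.616335] / 0.917682 = 1.186292
d₂ = d₁ − σ√T = 1.186292 − 0.917682 = 0.268610
N(d₁) = 0.882247,  N(d₂) = 0.605885,  e^(−rT) = 0.822616
E₀ = V₀·N(d₁) − D·e^(−rT)·N(d₂)
   = 474.3095·0.882247 − 295.7624·0.822616·0.605885 = 271.046656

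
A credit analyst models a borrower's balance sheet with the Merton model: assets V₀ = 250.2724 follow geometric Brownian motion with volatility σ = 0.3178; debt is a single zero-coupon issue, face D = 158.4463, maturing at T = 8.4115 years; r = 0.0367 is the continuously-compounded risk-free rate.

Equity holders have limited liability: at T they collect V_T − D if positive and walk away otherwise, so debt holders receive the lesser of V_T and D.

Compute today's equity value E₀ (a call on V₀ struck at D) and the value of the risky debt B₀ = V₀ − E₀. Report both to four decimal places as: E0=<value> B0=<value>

d₁ = [ln(V₀/D) + (r + σ²/2)T] / (σ√T)
   = [ln(250.2724/158.4463) + (0.0367 + 0.5·0.3178²)·8.4115] / (0.3178·√8.4115)
   = [0.457134 + 0.733470] / 0.921702 = 1.291744
d₂ = d₁ − σ√T = 1.291744 − 0.921702 = 0.370042
N(d₁) = 0.901777,  N(d₂) = 0.644325,  e^(−rT) = 0.734400
E₀ = V₀·N(d₁) − D·e^(−rT)·N(d₂)
   = 250.2724·0.901777 − 158.4463·0.734400·0.644325 = 150.714475
B₀ = V₀ − E₀ = 250.2724 − 150.714475 = 99.557925

E0=150.7145 B0=99.5579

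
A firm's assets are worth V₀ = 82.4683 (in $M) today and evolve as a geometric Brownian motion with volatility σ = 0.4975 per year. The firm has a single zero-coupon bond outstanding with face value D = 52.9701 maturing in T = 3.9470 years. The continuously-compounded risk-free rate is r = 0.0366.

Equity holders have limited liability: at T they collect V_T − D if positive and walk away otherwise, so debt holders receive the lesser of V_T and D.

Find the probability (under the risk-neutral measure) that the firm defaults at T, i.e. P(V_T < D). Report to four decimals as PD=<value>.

d₁ = [ln(V₀/D) + (r + σ²/2)T] / (σ√T)
   = [ln(82.4683/52.9701) + (0.0366 + 0.5·0.4975²)·3.9470] / (0.4975·√3.9470)
   = [0.442686 + 0.632914] / 0.988386 = 1.088239
d₂ = d₁ − σ√T = 1.088239 − 0.988386 = 0.099853
risk-neutral PD = N(−d₂) = N(-0.099853) = 0.460231

PD=0.4602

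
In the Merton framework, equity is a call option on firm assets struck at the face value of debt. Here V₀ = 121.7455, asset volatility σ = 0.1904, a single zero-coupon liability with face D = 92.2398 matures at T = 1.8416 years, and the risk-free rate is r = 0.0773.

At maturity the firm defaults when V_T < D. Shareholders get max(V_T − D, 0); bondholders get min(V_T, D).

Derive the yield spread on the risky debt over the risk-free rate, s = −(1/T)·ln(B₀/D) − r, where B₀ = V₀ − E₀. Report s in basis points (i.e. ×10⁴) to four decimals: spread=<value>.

spread=37.8048

d₁ = [ln(V₀/D) + (r + σ²/2)T] / (σ√T)
   = [ln(121.7455/92.2398) + (0.0773 + 0.5·0.1904²)·1.8416] / (0.1904·√1.8416)
   = [0.277541 + 0.175737] / 0.258383 = 1.754284
d₂ = d₁ − σ√T = 1.754284 − 0.258383 = 1.495900
N(d₁) = 0.960309,  N(d₂) = 0.932660,  e^(−rT) = 0.867313
E₀ = V₀·N(d₁) − D·e^(−rT)·N(d₂)
   = 121.7455·0.960309 − 92.2398·0.867313·0.932660 = 42.299790
B₀ = V₀ − E₀ = 121.7455 − 42.299790 = 79.445710
spread = −(1/T)·ln(B₀/D) − r = −(1/1.8416)·ln(79.445710/92.2398) − 0.0773 = 0.00378048
in basis points: 0.00378048 × 10⁴ = 37.8048 bp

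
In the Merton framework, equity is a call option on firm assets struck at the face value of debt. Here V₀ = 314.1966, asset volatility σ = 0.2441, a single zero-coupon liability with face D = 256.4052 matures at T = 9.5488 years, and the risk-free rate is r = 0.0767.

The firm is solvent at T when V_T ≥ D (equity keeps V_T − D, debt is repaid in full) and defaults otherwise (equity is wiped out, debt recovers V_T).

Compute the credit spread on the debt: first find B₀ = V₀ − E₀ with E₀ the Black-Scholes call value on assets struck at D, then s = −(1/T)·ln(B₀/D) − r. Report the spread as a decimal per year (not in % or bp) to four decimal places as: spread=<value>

d₁ = [ln(V₀/D) + (r + σ²/2)T] / (σ√T)
   = [ln(314.1966/256.4052) + (0.0767 + 0.5·0.2441²)·9.5488] / (0.2441·√9.5488)
   = [0.203260 + 1.016875] / 0.754297 = 1.617579
d₂ = d₁ − σ√T = 1.617579 − 0.754297 = 0.863283
N(d₁) = 0.947123,  N(d₂) = 0.806009,  e^(−rT) = 0.480757
E₀ = V₀·N(d₁) − D·e^(−rT)·N(d₂)
   = 314.1966·0.947123 − 256.4052·0.480757·0.806009 = 198.227308
B₀ = V₀ − E₀ = 314.1966 − 198.227308 = 115.969292
spread = −(1/T)·ln(B₀/D) − r = −(1/9.5488)·ln(115.969292/256.4052) − 0.0767 = 0.00639249

spread=0.0064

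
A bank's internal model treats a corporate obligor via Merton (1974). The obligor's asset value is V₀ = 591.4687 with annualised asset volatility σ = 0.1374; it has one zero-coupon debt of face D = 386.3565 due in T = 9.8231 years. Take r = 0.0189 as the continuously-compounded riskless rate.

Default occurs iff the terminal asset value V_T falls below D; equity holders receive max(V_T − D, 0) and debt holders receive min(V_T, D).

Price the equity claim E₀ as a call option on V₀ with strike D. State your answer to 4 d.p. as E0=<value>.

d₁ = [ln(V₀/D) + (r + σ²/2)T] / (σ√T)
   = [ln(591.4687/386.3565) + (0.0189 + 0.5·0.1374²)·9.8231] / (0.1374·√9.8231)
   = [0.425848 + 0.278381] / 0.430637 = 1.635320
d₂ = d₁ − σ√T = 1.635320 − 0.430637 = 1.204683
N(d₁) = 0.949009,  N(d₂) = 0.885837,  e^(−rT) = 0.830559
E₀ = V₀·N(d₁) − D·e^(−rT)·N(d₂)
   = 591.4687·0.949009 − 386.3565·0.830559·0.885837 = 277.051246

E0=277.0512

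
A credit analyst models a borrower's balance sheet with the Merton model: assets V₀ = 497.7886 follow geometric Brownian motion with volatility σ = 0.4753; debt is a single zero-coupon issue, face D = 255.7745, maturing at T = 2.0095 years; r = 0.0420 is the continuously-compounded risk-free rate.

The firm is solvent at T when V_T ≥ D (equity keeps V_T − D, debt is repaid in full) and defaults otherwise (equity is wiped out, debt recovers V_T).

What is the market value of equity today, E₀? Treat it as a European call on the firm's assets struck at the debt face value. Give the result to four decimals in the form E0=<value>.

E0=277.5489

d₁ = [ln(V₀/D) + (r + σ²/2)T] / (σ√T)
   = [ln(497.7886/255.7745) + (0.0420 + 0.5·0.4753²)·2.0095] / (0.4753·√2.0095)
   = [0.665879 + 0.311382] / 0.673770 = 1.450437
d₂ = d₁ − σ√T = 1.450437 − 0.673770 = 0.776667
N(d₁) = 0.926532,  N(d₂) = 0.781322,  e^(−rT) = 0.919064
E₀ = V₀·N(d₁) − D·e^(−rT)·N(d₂)
   = 497.7886·0.926532 − 255.7745·0.919064·0.781322 = 277.548916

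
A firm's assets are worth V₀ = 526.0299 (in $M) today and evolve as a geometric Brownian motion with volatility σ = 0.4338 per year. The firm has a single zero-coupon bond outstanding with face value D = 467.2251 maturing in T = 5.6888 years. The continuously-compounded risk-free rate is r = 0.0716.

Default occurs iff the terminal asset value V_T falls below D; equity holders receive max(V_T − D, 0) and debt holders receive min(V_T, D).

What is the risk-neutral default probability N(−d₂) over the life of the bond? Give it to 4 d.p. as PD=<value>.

d₁ = [ln(V₀/D) + (r + σ²/2)T] / (σ√T)
   = [ln(526.0299/467.2251) + (0.0716 + 0.5·0.4338²)·5.6888] / (0.4338·√5.6888)
   = [0.118547 + 0.942584] / 1.034665 = 1.025579
d₂ = d₁ − σ√T = 1.025579 − 1.034665 = -0.009086
risk-neutral PD = N(−d₂) = N(0.009086) = 0.503625

PD=0.5036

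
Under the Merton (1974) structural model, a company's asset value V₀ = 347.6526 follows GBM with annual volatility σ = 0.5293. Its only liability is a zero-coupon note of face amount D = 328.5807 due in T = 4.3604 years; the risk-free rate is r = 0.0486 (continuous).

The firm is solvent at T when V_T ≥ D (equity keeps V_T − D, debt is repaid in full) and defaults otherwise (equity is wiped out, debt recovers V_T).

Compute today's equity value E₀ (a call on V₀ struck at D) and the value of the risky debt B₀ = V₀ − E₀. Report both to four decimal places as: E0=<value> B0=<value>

E0=172.9631 B0=174.6895

d₁ = [ln(V₀/D) + (r + σ²/2)T] / (σ√T)
   = [ln(347.6526/328.5807) + (0.0486 + 0.5·0.5293²)·4.3604] / (0.5293·√4.3604)
   = [0.056421 + 0.822717] / 1.105262 = 0.795412
d₂ = d₁ − σ√T = 0.795412 − 1.105262 = -0.309850
N(d₁) = 0.786813,  N(d₂) = 0.378338,  e^(−rT) = 0.809033
E₀ = V₀·N(d₁) − D·e^(−rT)·N(d₂)
   = 347.6526·0.786813 − 328.5807·0.809033·0.378338 = 172.963090
B₀ = V₀ − E₀ = 347.6526 − 172.963090 = 174.689510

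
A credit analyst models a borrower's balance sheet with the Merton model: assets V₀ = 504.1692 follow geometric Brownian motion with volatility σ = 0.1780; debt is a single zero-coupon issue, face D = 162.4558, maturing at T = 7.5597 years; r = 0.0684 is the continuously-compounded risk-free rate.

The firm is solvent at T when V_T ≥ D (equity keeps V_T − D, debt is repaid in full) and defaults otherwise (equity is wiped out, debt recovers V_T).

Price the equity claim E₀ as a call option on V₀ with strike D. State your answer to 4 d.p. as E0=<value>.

d₁ = [ln(V₀/D) + (r + σ²/2)T] / (σ√T)
   = [ln(504.1692/162.4558) + (0.0684 + 0.5·0.1780²)·7.5597] / (0.1780·√7.5597)
   = [1.132506 + 0.636844] / 0.489409 = 3.615277
d₂ = d₁ − σ√T = 3.615277 − 0.489409 = 3.125867
N(d₁) = 0.999850,  N(d₂) = 0.999114,  e^(−rT) = 0.596257
E₀ = V₀·N(d₁) − D·e^(−rT)·N(d₂)
   = 504.1692·0.999850 − 162.4558·0.596257·0.999114 = 407.314020

E0=407.3140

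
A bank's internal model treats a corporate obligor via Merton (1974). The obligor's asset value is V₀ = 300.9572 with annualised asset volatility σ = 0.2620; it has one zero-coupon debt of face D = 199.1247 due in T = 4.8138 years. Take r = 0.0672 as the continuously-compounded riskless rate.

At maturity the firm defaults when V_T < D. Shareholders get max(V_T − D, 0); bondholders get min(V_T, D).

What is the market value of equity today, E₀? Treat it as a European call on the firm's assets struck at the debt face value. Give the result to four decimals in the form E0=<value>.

d₁ = [ln(V₀/D) + (r + σ²/2)T] / (σ√T)
   = [ln(300.9572/199.1247) + (0.0672 + 0.5·0.2620²)·4.8138] / (0.2620·√4.8138)
   = [0.413037 + 0.488707] / 0.574838 = 1.568692
d₂ = d₁ − σ√T = 1.568692 − 0.574838 = 0.993854
N(d₁) = 0.941640,  N(d₂) = 0.839853,  e^(−rT) = 0.723621
E₀ = V₀·N(d₁) − D·e^(−rT)·N(d₂)
   = 300.9572·0.941640 − 199.1247·0.723621·0.839853 = 162.378248

E0=162.3782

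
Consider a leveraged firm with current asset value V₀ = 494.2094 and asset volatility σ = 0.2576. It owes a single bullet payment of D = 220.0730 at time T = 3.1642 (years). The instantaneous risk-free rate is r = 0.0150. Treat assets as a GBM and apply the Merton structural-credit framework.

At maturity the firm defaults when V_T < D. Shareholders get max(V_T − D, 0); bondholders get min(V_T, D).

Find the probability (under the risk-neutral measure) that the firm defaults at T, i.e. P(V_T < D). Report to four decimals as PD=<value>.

PD=0.0505

d₁ = [ln(V₀/D) + (r + σ²/2)T] / (σ√T)
   = [ln(494.2094/220.0730) + (0.0150 + 0.5·0.2576²)·3.1642] / (0.2576·√3.1642)
   = [0.809000 + 0.152448] / 0.458224 = 2.098204
d₂ = d₁ − σ√T = 2.098204 − 0.458224 = 1.639980
risk-neutral PD = N(−d₂) = N(-1.639980) = 0.050505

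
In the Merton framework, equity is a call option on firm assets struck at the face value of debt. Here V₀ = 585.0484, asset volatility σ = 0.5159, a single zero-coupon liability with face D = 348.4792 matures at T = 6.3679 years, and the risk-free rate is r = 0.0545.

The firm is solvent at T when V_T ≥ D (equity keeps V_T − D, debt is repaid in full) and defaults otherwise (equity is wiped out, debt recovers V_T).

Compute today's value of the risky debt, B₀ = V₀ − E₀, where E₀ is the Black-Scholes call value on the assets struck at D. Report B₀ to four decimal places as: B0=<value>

B0=179.5822

d₁ = [ln(V₀/D) + (r + σ²/2)T] / (σ√T)
   = [ln(585.0484/348.4792) + (0.0545 + 0.5·0.5159²)·6.3679] / (0.5159·√6.3679)
   = [0.518116 + 1.194468] / 1.301858 = 1.315492
d₂ = d₁ − σ√T = 1.315492 − 1.301858 = 0.013634
N(d₁) = 0.905828,  N(d₂) = 0.505439,  e^(−rT) = 0.706770
E₀ = V₀·N(d₁) − D·e^(−rT)·N(d₂)
   = 585.0484·0.905828 − 348.4792·0.706770·0.505439 = 405.466203
B₀ = V₀ − E₀ = 585.0484 − 405.466203 = 179.582197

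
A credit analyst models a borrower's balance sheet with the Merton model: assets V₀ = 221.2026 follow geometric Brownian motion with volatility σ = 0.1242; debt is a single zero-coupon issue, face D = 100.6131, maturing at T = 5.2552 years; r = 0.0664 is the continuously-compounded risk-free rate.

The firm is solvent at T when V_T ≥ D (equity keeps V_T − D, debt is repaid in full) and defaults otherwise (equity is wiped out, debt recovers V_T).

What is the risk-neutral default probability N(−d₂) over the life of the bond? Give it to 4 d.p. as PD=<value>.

PD=0.0001

d₁ = [ln(V₀/D) + (r + σ²/2)T] / (σ√T)
   = [ln(221.2026/100.6131) + (0.0664 + 0.5·0.1242²)·5.2552] / (0.1242·√5.2552)
   = [0.787797 + 0.389478] / 0.284719 = 4.134866
d₂ = d₁ − σ√T = 4.134866 − 0.284719 = 3.850147
risk-neutral PD = N(−d₂) = N(-3.850147) = 0.000059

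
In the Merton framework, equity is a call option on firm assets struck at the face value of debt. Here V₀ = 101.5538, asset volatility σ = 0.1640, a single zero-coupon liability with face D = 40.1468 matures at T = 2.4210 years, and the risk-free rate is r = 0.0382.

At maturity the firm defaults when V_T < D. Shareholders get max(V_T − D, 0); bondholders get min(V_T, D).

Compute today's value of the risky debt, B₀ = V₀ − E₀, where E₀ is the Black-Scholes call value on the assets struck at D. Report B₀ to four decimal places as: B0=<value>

d₁ = [ln(V₀/D) + (r + σ²/2)T] / (σ√T)
   = [ln(101.5538/40.1468) + (0.0382 + 0.5·0.1640²)·2.4210] / (0.1640·√2.4210)
   = [0.928046 + 0.125040] / 0.255177 = 4.126886
d₂ = d₁ − σ√T = 4.126886 − 0.255177 = 3.871709
N(d₁) = 0.999982,  N(d₂) = 0.999946,  e^(−rT) = 0.911665
E₀ = V₀·N(d₁) − D·e^(−rT)·N(d₂)
   = 101.5538·0.999982 − 40.1468·0.911665·0.999946 = 64.953461
B₀ = V₀ − E₀ = 101.5538 − 64.953461 = 36.600339

B0=36.6003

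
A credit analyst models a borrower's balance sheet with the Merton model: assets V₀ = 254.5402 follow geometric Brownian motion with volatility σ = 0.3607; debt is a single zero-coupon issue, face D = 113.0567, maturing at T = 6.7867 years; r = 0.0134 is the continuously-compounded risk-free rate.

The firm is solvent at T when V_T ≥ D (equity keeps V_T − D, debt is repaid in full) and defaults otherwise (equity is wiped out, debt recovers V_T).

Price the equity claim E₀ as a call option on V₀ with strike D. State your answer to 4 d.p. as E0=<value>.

E0=164.0774

d₁ = [ln(V₀/D) + (r + σ²/2)T] / (σ√T)
   = [ln(254.5402/113.0567) + (0.0134 + 0.5·0.3607²)·6.7867] / (0.3607·√6.7867)
   = [0.811569 + 0.532432] / 0.939670 = 1.430290
d₂ = d₁ − σ√T = 1.430290 − 0.939670 = 0.490620
N(d₁) = 0.923683,  N(d₂) = 0.688152,  e^(−rT) = 0.913071
E₀ = V₀·N(d₁) − D·e^(−rT)·N(d₂)
   = 254.5402·0.923683 − 113.0567·0.913071·0.688152 = 164.077359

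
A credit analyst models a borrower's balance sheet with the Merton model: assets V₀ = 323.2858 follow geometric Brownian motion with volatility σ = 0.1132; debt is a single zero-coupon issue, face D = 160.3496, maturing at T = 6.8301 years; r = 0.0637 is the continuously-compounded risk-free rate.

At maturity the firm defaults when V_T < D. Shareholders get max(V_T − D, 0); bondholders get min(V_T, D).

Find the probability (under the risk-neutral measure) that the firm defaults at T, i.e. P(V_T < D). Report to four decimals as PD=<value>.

PD=0.0001

d₁ = [ln(V₀/D) + (r + σ²/2)T] / (σ√T)
   = [ln(323.2858/160.3496) + (0.0637 + 0.5·0.1132²)·6.8301] / (0.1132·√6.8301)
   = [0.701180 + 0.478839] / 0.295842 = 3.988678
d₂ = d₁ − σ√T = 3.988678 − 0.295842 = 3.692836
risk-neutral PD = N(−d₂) = N(-3.692836) = 0.000111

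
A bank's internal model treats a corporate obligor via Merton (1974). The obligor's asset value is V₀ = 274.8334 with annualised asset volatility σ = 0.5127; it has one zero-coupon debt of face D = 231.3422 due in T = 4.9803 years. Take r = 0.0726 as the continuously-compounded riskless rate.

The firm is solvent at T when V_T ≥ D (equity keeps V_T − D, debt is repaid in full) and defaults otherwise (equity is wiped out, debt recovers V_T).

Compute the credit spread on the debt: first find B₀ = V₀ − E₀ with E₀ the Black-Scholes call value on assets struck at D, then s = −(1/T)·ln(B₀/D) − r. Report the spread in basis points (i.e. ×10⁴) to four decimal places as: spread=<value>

spread=679.4487

d₁ = [ln(V₀/D) + (r + σ²/2)T] / (σ√T)
   = [ln(274.8334/231.3422) + (0.0726 + 0.5·0.5127²)·4.9803] / (0.5127·√4.9803)
   = [0.172267 + 1.016134] / 1.144171 = 1.038656
d₂ = d₁ − σ√T = 1.038656 − 1.144171 = -0.105515
N(d₁) = 0.850518,  N(d₂) = 0.457984,  e^(−rT) = 0.696582
E₀ = V₀·N(d₁) − D·e^(−rT)·N(d₂)
   = 274.8334·0.850518 − 231.3422·0.696582·0.457984 = 159.947164
B₀ = V₀ − E₀ = 274.8334 − 159.947164 = 114.886236
spread = −(1/T)·ln(B₀/D) − r = −(1/4.9803)·ln(114.886236/231.3422) − 0.0726 = 0.06794487
in basis points: 0.06794487 × 10⁴ = 679.4487 bp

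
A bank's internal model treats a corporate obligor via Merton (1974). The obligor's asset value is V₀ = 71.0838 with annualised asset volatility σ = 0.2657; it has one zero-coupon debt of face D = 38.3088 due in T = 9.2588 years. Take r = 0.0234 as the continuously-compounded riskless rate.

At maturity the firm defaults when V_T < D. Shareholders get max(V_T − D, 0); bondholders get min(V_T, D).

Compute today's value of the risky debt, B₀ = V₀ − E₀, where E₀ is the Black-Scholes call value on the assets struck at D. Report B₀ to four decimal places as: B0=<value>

d₁ = [ln(V₀/D) + (r + σ²/2)T] / (σ√T)
   = [ln(71.0838/38.3088) + (0.0234 + 0.5·0.2657²)·9.2588] / (0.2657·√9.2588)
   = [0.618180 + 0.543475] / 0.808479 = 1.436840
d₂ = d₁ − σ√T = 1.436840 − 0.808479 = 0.628360
N(d₁) = 0.924618,  N(d₂) = 0.735116,  e^(−rT) = 0.805207
E₀ = V₀·N(d₁) − D·e^(−rT)·N(d₂)
   = 71.0838·0.924618 − 38.3088·0.805207·0.735116 = 43.049610
B₀ = V₀ − E₀ = 71.0838 − 43.049610 = 28.034190

B0=28.0342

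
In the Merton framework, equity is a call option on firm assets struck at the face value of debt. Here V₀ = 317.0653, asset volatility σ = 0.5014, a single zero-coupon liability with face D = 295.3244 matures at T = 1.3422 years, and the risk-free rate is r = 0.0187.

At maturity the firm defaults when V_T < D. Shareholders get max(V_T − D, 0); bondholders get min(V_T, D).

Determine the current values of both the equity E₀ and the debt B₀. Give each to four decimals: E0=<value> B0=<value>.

E0=84.5843 B0=232.4810

d₁ = [ln(V₀/D) + (r + σ²/2)T] / (σ√T)
   = [ln(317.0653/295.3244) + (0.0187 + 0.5·0.5014²)·1.3422] / (0.5014·√1.3422)
   = [0.071033 + 0.193815] / 0.580889 = 0.455936
d₂ = d₁ − σ√T = 0.455936 − 0.580889 = -0.124952
N(d₁) = 0.675782,  N(d₂) = 0.450281,  e^(−rT) = 0.975213
E₀ = V₀·N(d₁) − D·e^(−rT)·N(d₂)
   = 317.0653·0.675782 − 295.3244·0.975213·0.450281 = 84.584323
B₀ = V₀ − E₀ = 317.0653 − 84.584323 = 232.480977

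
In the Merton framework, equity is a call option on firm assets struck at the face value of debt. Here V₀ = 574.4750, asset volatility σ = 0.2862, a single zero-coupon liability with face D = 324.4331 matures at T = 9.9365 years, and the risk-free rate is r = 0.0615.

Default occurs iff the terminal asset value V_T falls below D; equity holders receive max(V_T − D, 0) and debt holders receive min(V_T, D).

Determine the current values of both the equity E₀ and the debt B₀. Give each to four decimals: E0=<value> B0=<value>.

d₁ = [ln(V₀/D) + (r + σ²/2)T] / (σ√T)
   = [ln(574.4750/324.4331) + (0.0615 + 0.5·0.2862²)·9.9365] / (0.2862·√9.9365)
   = [0.571377 + 1.018046] / 0.902166 = 1.761787
d₂ = d₁ − σ√T = 1.761787 − 0.902166 = 0.859621
N(d₁) = 0.960947,  N(d₂) = 0.805001,  e^(−rT) = 0.542756
E₀ = V₀·N(d₁) − D·e^(−rT)·N(d₂)
   = 574.4750·0.960947 − 324.4331·0.542756·0.805001 = 410.289100
B₀ = V₀ − E₀ = 574.4750 − 410.289100 = 164.185900

E0=410.2891 B0=164.1859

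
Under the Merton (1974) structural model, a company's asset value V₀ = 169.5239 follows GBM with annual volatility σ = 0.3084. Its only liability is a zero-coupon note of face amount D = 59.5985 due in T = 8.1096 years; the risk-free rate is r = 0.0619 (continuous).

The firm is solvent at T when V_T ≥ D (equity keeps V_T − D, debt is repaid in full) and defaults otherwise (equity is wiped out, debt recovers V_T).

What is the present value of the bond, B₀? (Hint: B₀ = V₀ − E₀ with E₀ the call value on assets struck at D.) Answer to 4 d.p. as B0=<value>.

B0=35.0740

d₁ = [ln(V₀/D) + (r + σ²/2)T] / (σ√T)
   = [ln(169.5239/59.5985) + (0.0619 + 0.5·0.3084²)·8.1096] / (0.3084·√8.1096)
   = [1.045364 + 0.887639] / 0.878242 = 2.200991
d₂ = d₁ − σ√T = 2.200991 − 0.878242 = 1.322749
N(d₁) = 0.986132,  N(d₂) = 0.907041,  e^(−rT) = 0.605328
E₀ = V₀·N(d₁) − D·e^(−rT)·N(d₂)
   = 169.5239·0.986132 − 59.5985·0.605328·0.907041 = 134.449889
B₀ = V₀ − E₀ = 169.5239 − 134.449889 = 35.074011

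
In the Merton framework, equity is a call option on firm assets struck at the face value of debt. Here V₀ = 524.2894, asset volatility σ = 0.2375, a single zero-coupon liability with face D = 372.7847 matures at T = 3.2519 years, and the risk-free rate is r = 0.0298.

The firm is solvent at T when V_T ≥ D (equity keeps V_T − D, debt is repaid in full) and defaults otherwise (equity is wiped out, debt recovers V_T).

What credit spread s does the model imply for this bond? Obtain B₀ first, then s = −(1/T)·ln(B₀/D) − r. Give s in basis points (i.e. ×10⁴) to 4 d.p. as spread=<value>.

d₁ = [ln(V₀/D) + (r + σ²/2)T] / (σ√T)
   = [ln(524.2894/372.7847) + (0.0298 + 0.5·0.2375²)·3.2519] / (0.2375·√3.2519)
   = [0.341043 + 0.188620] / 0.428284 = 1.236709
d₂ = d₁ − σ√T = 1.236709 − 0.428284 = 0.808425
N(d₁) = 0.891902,  N(d₂) = 0.790577,  e^(−rT) = 0.907641
E₀ = V₀·N(d₁) − D·e^(−rT)·N(d₂)
   = 524.2894·0.891902 − 372.7847·0.907641·0.790577 = 200.119664
B₀ = V₀ − E₀ = 524.2894 − 200.119664 = 324.169736
spread = −(1/T)·ln(B₀/D) − r = −(1/3.2519)·ln(324.169736/372.7847) − 0.0298 = 0.01316989
in basis points: 0.01316989 × 10⁴ = 131.6989 bp

spread=131.6989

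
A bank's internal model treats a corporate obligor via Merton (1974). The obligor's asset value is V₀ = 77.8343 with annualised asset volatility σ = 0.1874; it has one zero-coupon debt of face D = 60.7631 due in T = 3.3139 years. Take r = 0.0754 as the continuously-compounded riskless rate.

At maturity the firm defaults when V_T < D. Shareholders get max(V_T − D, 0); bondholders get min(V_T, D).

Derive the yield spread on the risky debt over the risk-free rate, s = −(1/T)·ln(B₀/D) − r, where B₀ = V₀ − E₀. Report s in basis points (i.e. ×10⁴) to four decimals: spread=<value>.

spread=42.3810

d₁ = [ln(V₀/D) + (r + σ²/2)T] / (σ√T)
   = [ln(77.8343/60.7631) + (0.0754 + 0.5·0.1874²)·3.3139] / (0.1874·√3.3139)
   = [0.247600 + 0.308058] / 0.341145 = 1.628801
d₂ = d₁ − σ√T = 1.628801 − 0.341145 = 1.287656
N(d₁) = 0.948322,  N(d₂) = 0.901067,  e^(−rT) = 0.778904
E₀ = V₀·N(d₁) − D·e^(−rT)·N(d₂)
   = 77.8343·0.948322 − 60.7631·0.778904·0.901067 = 31.165773
B₀ = V₀ − E₀ = 77.8343 − 31.165773 = 46.668527
spread = −(1/T)·ln(B₀/D) − r = −(1/3.3139)·ln(46.668527/60.7631) − 0.0754 = 0.00423810
in basis points: 0.00423810 × 10⁴ = 42.3810 bp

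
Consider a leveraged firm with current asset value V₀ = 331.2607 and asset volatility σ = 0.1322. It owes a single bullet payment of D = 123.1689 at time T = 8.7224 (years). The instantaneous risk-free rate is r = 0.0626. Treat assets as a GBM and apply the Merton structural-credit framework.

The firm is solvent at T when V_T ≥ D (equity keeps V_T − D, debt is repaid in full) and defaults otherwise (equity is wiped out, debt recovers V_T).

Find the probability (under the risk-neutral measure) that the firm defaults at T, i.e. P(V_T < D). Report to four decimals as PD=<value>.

d₁ = [ln(V₀/D) + (r + σ²/2)T] / (σ√T)
   = [ln(331.2607/123.1689) + (0.0626 + 0.5·0.1322²)·8.7224] / (0.1322·√8.7224)
   = [0.989349 + 0.622242] / 0.390436 = 4.127675
d₂ = d₁ − σ√T = 4.127675 − 0.390436 = 3.737239
risk-neutral PD = N(−d₂) = N(-3.737239) = 0.000093

PD=0.0001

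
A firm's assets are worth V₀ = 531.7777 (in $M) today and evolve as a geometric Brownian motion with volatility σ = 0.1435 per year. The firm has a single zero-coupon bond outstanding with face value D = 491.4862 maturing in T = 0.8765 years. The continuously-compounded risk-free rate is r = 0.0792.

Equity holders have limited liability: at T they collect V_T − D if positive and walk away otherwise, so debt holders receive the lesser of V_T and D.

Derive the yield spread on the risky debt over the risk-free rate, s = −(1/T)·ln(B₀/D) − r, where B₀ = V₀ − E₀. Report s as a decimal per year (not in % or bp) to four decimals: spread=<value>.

d₁ = [ln(V₀/D) + (r + σ²/2)T] / (σ√T)
   = [ln(531.7777/491.4862) + (0.0792 + 0.5·0.1435²)·0.8765] / (0.1435·√0.8765)
   = [0.078792 + 0.078443] / 0.134347 = 1.170365
d₂ = d₁ − σ√T = 1.170365 − 0.134347 = 1.036018
N(d₁) = 0.879073,  N(d₂) = 0.849903,  e^(−rT) = 0.932936
E₀ = V₀·N(d₁) − D·e^(−rT)·N(d₂)
   = 531.7777·0.879073 − 491.4862·0.932936·0.849903 = 77.769457
B₀ = V₀ − E₀ = 531.7777 − 77.769457 = 454.008243
spread = −(1/T)·ln(B₀/D) − r = −(1/0.8765)·ln(454.008243/491.4862) − 0.0792 = 0.01129459

spread=0.0113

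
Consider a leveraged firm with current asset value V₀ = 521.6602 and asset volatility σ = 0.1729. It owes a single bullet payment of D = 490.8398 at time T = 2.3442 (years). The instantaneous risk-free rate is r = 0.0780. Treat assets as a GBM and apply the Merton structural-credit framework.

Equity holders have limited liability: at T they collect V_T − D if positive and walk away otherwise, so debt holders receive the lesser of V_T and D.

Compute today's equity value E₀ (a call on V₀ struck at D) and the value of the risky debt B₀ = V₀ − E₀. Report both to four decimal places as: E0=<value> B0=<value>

d₁ = [ln(V₀/D) + (r + σ²/2)T] / (σ√T)
   = [ln(521.6602/490.8398) + (0.0780 + 0.5·0.1729²)·2.3442] / (0.1729·√2.3442)
   = [0.060899 + 0.217887] / 0.264723 = 1.053120
d₂ = d₁ − σ√T = 1.053120 − 0.264723 = 0.788396
N(d₁) = 0.853857,  N(d₂) = 0.784768,  e^(−rT) = 0.832895
E₀ = V₀·N(d₁) − D·e^(−rT)·N(d₂)
   = 521.6602·0.853857 − 490.8398·0.832895·0.784768 = 124.596042
B₀ = V₀ − E₀ = 521.6602 − 124.596042 = 397.064158

E0=124.5960 B0=397.0642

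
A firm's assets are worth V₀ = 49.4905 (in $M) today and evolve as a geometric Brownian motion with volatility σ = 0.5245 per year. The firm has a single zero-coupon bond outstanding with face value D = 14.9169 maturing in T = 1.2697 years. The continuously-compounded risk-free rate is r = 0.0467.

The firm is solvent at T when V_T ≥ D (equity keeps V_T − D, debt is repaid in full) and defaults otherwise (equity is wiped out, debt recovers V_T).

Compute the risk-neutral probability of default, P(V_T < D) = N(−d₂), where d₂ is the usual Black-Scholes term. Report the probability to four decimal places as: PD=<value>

d₁ = [ln(V₀/D) + (r + σ²/2)T] / (σ√T)
   = [ln(49.4905/14.9169) + (0.0467 + 0.5·0.5245²)·1.2697] / (0.5245·√1.2697)
   = [1.199286 + 0.233942] / 0.591012 = 2.425042
d₂ = d₁ − σ√T = 2.425042 − 0.591012 = 1.834031
risk-neutral PD = N(−d₂) = N(-1.834031) = 0.033325

PD=0.0333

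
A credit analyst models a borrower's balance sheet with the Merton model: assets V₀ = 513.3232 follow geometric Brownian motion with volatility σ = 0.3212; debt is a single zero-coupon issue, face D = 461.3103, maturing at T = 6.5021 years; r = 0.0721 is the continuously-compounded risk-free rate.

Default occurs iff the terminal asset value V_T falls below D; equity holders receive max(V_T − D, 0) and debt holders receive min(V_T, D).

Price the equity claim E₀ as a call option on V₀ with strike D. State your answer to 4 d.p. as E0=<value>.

d₁ = [ln(V₀/D) + (r + σ²/2)T] / (σ√T)
   = [ln(513.3232/461.3103) + (0.0721 + 0.5·0.3212²)·6.5021] / (0.3212·√6.5021)
   = [0.106835 + 0.804210] / 0.819035 = 1.112340
d₂ = d₁ − σ√T = 1.112340 − 0.819035 = 0.293305
N(d₁) = 0.867004,  N(d₂) = 0.615356,  e^(−rT) = 0.625752
E₀ = V₀·N(d₁) − D·e^(−rT)·N(d₂)
   = 513.3232·0.867004 − 461.3103·0.625752·0.615356 = 267.421185

E0=267.4212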